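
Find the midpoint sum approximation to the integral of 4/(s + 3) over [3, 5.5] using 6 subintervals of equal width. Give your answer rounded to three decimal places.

Δs = (5.5 − 3)/6 = 5/12.
Midpoints: 77/24, 3.625, 97/24, 107/24, 4.875, 127/24.
f(77/24) = 96/149, f(3.625) = 32/53, f(97/24) = 96/169, f(107/24) = 96/179, f(4.875) = 32/63, f(127/24) = 96/199.
Sum = Δs · [f(77/24) + f(3.625) + f(97/24) + ...].
Sum ≈ 1.393.

1.393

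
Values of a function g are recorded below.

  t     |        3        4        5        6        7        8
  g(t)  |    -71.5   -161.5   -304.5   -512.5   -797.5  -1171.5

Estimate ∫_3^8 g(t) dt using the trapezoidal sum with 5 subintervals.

Δt = 1.
T_5 = (1/2)·[(-71.5) + 2·(-161.5) + 2·(-304.5) + 2·(-512.5) + 2·(-797.5) + (-1171.5)] = -2397.5.

-2397.5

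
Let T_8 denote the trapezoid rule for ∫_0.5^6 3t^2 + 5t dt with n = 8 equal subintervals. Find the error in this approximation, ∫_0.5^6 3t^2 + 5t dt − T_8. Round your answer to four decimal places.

-1.2998

Exact integral: ∫_0.5^6 f(t) dt = 305.25.
T_8 ≈ 306.549805.
Error ≈ 305.25 − 306.549805 ≈ -1.2998.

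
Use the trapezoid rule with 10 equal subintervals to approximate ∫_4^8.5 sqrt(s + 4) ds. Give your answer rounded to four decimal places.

14.3772

Δs = (8.5 − 4)/10 = 0.45.
f(4) ≈ 2.8284, f(4.45) ≈ 2.9069, f(4.9) ≈ 2.9833, f(5.35) ≈ 3.0578, f(5.8) ≈ 3.1305, f(6.25) ≈ 3.2016, f(6.7) ≈ 3.2711, f(7.15) ≈ 3.3392, f(7.6) ≈ 3.4059, f(8.05) ≈ 3.4713, f(8.5) ≈ 3.5355.
T_10 = (Δs/2)·[f(s_0) + 2f(s_1) + ... + 2f(s_{9}) + f(s_10)].
Sum ≈ 14.3772.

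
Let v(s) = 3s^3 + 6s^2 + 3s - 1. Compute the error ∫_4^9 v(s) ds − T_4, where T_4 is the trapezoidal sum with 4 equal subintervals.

Exact integral: ∫_4^9 v(s) ds = 6151.25.
T_4 = 6235.234375.
Error = 6151.25 − 6235.234375 = -83.984375.

-83.984375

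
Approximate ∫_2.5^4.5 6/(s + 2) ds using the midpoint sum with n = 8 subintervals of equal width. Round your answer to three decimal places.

2.206

Δs = (4.5 − 2.5)/8 = 0.25.
Midpoints: 2.625, 2.875, 3.125, 3.375, 3.625, 3.875, 4.125, 4.375.
f(2.625) = 48/37, f(2.875) = 16/13, f(3.125) = 48/41, f(3.375) = 48/43, f(3.625) = 16/15, f(3.875) = 48/47, f(4.125) = 48/49, f(4.375) = 16/17.
Sum = Δs · [f(2.625) + f(2.875) + f(3.125) + ...].
Sum ≈ 2.206.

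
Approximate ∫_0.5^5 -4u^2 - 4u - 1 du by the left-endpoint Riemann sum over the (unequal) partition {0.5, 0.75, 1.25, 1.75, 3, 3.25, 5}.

-146.25

Subinterval widths: 0.25, 0.5, 0.5, 1.25, 0.25, 1.75.
Left endpoints: 0.5, 0.75, 1.25, 1.75, 3, 3.25.
f(0.5) = -4, f(0.75) = -6.25, f(1.25) = -12.25, f(1.75) = -20.25, f(3) = -49, f(3.25) = -56.25.
Sum = Σ Δu_i · f(u_i).
Sum = -146.25.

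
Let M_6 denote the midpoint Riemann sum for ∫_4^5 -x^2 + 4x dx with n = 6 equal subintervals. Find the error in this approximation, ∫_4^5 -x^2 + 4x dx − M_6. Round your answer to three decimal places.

Exact integral: ∫_4^5 f(x) dx ≈ -2.33333.
M_6 ≈ -2.33102.
Error ≈ -2.33333 − (-2.33102) ≈ -0.002.

-0.002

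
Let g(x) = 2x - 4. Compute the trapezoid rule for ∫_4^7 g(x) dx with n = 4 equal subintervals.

21

Δx = (7 − 4)/4 = 0.75.
g(4) = 4, g(4.75) = 5.5, g(5.5) = 7, g(6.25) = 8.5, g(7) = 10.
T_4 = (Δx/2)·[g(x_0) + 2g(x_1) + 2g(x_2) + 2g(x_3) + g(x_4)].
Sum = 21.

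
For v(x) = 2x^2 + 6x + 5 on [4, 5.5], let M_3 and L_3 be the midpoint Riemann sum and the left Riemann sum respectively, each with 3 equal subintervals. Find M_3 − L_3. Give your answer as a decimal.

9.1875

M_3 = 118.4375.
L_3 = 109.25.
M_3 − L_3 = 9.1875.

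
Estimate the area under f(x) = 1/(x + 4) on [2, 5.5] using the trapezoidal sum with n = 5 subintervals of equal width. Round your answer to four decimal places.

Δx = (5.5 − 2)/5 = 0.7.
f(2) = 1/6, f(2.7) = 10/67, f(3.4) = 5/37, f(4.1) = 10/81, f(4.8) = 5/44, f(5.5) = 2/19.
T_5 = (Δx/2)·[f(x_0) + 2f(x_1) + ... + 2f(x_{4}) + f(x_5)].
Sum ≈ 0.4602.

0.4602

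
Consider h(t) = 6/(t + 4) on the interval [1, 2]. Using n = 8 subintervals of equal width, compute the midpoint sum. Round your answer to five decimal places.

Δt = (2 − 1)/8 = 0.125.
Midpoints: 1.0625, 1.1875, 1.3125, 1.4375, 1.5625, 1.6875, 1.8125, 1.9375.
h(1.0625) = 32/27, h(1.1875) = 96/83, h(1.3125) = 96/85, h(1.4375) = 32/29, h(1.5625) = 96/89, h(1.6875) = 96/91, h(1.8125) = 32/31, h(1.9375) = 96/95.
Sum = Δt · [h(1.0625) + h(1.1875) + h(1.3125) + ...].
Sum ≈ 1.09388.

1.09388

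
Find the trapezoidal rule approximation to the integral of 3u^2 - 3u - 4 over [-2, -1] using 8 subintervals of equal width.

Δu = (-1 − (-2))/8 = 0.125.
f(-2) = 14, f(-1.875) = 12.171875, f(-1.75) = 10.4375, f(-1.625) = 8.796875, f(-1.5) = 7.25, f(-1.375) = 5.796875, f(-1.25) = 4.4375, f(-1.125) = 3.171875, f(-1) = 2.
T_8 = (Δu/2)·[f(u_0) + 2f(u_1) + ... + 2f(u_{7}) + f(u_8)].
Sum = 7.5078125.

7.5078125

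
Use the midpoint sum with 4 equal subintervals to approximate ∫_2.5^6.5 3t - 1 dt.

50

Δt = (6.5 − 2.5)/4 = 1.
Midpoints: 3, 4, 5, 6.
f(3) = 8, f(4) = 11, f(5) = 14, f(6) = 17.
Sum = Δt · [f(3) + f(4) + f(5) + f(6)].
Sum = 50.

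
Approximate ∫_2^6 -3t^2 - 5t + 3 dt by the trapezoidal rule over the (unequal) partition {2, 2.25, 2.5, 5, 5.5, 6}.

-283.953125

Subinterval widths: 0.25, 0.25, 2.5, 0.5, 0.5.
f(2) = -19, f(2.25) = -23.4375, f(2.5) = -28.25, f(5) = -97, f(5.5) = -115.25, f(6) = -135.
On each subinterval the trapezoid contributes (Δt_i/2)·[f(t_{i-1}) + f(t_i)].
Sum = -283.953125.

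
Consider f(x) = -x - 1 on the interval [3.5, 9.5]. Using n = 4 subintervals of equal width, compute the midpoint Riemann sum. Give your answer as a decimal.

-45

Δx = (9.5 − 3.5)/4 = 1.5.
Midpoints: 4.25, 5.75, 7.25, 8.75.
f(4.25) = -5.25, f(5.75) = -6.75, f(7.25) = -8.25, f(8.75) = -9.75.
Sum = Δx · [f(4.25) + f(5.75) + f(7.25) + f(8.75)].
Sum = -45.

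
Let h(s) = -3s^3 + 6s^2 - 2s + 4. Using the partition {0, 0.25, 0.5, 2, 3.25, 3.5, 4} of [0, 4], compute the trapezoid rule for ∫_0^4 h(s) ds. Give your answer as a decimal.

Subinterval widths: 0.25, 0.25, 1.5, 1.25, 0.25, 0.5.
h(0) = 4, h(0.25) = 3.828125, h(0.5) = 4.125, h(2) = 0, h(3.25) = -42.109375, h(3.5) = -58.125, h(4) = -100.
On each subinterval the trapezoid contributes (Δs_i/2)·[h(s_{i-1}) + h(s_i)].
Sum = -73.3125.

-73.3125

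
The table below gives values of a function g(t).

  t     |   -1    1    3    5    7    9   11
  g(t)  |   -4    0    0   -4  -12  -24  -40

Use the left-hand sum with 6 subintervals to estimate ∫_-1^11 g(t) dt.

Δt = 2.
Sum = 2·[(-4) + 0 + 0 + (-4) + (-12) + (-24)] = -88.

-88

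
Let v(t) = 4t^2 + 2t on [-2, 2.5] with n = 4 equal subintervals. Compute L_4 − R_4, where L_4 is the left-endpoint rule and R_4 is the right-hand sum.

L_4 = 27.421875.
R_4 = 47.671875.
L_4 − R_4 = -20.25.

-20.25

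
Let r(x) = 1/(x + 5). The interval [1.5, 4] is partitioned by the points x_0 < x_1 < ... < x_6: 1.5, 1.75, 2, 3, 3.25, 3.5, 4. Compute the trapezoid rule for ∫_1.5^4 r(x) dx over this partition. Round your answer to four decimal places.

0.3259

Subinterval widths: 0.25, 0.25, 1, 0.25, 0.25, 0.5.
r(1.5) = 2/13, r(1.75) = 4/27, r(2) = 1/7, r(3) = 0.125, r(3.25) = 4/33, r(3.5) = 2/17, r(4) = 1/9.
On each subinterval the trapezoid contributes (Δx_i/2)·[r(x_{i-1}) + r(x_i)].
Sum ≈ 0.3259.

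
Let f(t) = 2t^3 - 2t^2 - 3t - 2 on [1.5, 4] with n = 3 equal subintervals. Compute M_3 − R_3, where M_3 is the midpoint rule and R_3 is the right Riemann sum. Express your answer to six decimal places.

M_3 ≈ 57.32928241.
R_3 ≈ 99.56018519.
M_3 − R_3 ≈ -42.230903.

-42.230903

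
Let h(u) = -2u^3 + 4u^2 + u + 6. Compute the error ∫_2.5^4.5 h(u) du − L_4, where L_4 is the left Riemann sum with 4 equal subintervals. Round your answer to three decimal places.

Exact integral: ∫_2.5^4.5 h(u) du ≈ -65.83333.
L_4 = -44.
Error ≈ -65.83333 − (-44) ≈ -21.833.

-21.833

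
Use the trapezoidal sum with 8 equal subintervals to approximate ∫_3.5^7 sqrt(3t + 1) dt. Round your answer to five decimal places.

14.26266

Δt = (7 − 3.5)/8 = 0.4375.
f(3.5) ≈ 3.39116, f(3.9375) ≈ 3.57946, f(4.375) ≈ 3.75832, f(4.8125) ≈ 3.92906, f(5.25) ≈ 4.09268, f(5.6875) ≈ 4.25000, f(6.125) ≈ 4.40170, f(6.5625) ≈ 4.54835, f(7) ≈ 4.69042.
T_8 = (Δt/2)·[f(t_0) + 2f(t_1) + ... + 2f(t_{7}) + f(t_8)].
Sum ≈ 14.26266.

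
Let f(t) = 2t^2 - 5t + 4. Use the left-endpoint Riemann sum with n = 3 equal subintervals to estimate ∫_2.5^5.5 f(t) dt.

37

Δt = (5.5 − 2.5)/3 = 1.
Left endpoints: 2.5, 3.5, 4.5.
f(2.5) = 4, f(3.5) = 11, f(4.5) = 22.
Sum = Δt · [f(2.5) + f(3.5) + f(4.5)].
Sum = 37.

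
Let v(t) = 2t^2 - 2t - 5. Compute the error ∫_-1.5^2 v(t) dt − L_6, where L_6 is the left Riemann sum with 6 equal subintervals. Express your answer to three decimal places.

Exact integral: ∫_-1.5^2 v(t) dt ≈ -11.66667.
L_6 ≈ -10.24884.
Error ≈ -11.66667 − (-10.24884) ≈ -1.418.

-1.418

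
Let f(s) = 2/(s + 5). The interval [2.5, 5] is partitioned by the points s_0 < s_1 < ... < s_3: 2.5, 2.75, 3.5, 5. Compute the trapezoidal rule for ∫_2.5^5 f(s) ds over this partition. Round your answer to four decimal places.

Subinterval widths: 0.25, 0.75, 1.5.
f(2.5) = 4/15, f(2.75) = 8/31, f(3.5) = 4/17, f(5) = 0.2.
On each subinterval the trapezoid contributes (Δs_i/2)·[f(s_{i-1}) + f(s_i)].
Sum ≈ 0.5771.

0.5771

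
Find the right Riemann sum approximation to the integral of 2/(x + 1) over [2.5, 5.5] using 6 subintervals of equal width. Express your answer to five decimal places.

1.17455

Δx = (5.5 − 2.5)/6 = 0.5.
Right endpoints: 3, 3.5, 4, 4.5, 5, 5.5.
f(3) = 0.5, f(3.5) = 4/9, f(4) = 0.4, f(4.5) = 4/11, f(5) = 1/3, f(5.5) = 4/13.
Sum = Δx · [f(3) + f(3.5) + f(4) + ...].
Sum ≈ 1.17455.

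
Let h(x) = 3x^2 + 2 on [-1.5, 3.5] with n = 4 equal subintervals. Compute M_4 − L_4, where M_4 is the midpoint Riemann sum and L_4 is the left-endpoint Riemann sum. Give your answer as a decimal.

M_4 = 54.296875.
L_4 = 41.40625.
M_4 − L_4 = 12.890625.

12.890625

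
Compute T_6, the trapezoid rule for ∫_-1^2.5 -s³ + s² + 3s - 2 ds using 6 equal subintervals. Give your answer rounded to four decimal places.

-3.3471

Δs = (2.5 − (-1))/6 = 7/12.
f(-1) = -3, f(-5/12) = -5191/1728, f(1/6) = -319/216, f(0.75) = 0.390625, f(4/3) = 38/27, f(23/12) = 661/1728, f(2.5) = -3.875.
T_6 = (Δs/2)·[f(s_0) + 2f(s_1) + ... + 2f(s_{5}) + f(s_6)].
Sum ≈ -3.3471.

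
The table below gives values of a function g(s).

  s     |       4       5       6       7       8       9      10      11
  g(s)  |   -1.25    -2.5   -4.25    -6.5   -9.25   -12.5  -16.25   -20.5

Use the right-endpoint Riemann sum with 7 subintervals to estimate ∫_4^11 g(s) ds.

Δs = 1.
Sum = 1·[(-2.5) + (-4.25) + (-6.5) + (-9.25) + (-12.5) + (-16.25) + (-20.5)] = -71.75.

-71.75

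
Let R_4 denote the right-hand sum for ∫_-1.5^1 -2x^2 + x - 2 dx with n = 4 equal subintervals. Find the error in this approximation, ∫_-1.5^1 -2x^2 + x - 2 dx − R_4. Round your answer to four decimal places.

-1.2370

Exact integral: ∫_-1.5^1 f(x) dx ≈ -8.541667.
R_4 = -7.3046875.
Error ≈ -8.541667 − (-7.3046875) ≈ -1.2370.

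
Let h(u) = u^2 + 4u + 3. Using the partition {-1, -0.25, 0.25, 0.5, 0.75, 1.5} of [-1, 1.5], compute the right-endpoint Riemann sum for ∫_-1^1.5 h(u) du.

14.96875

Subinterval widths: 0.75, 0.5, 0.25, 0.25, 0.75.
Right endpoints: -0.25, 0.25, 0.5, 0.75, 1.5.
h(-0.25) = 2.0625, h(0.25) = 4.0625, h(0.5) = 5.25, h(0.75) = 6.5625, h(1.5) = 11.25.
Sum = Σ Δu_i · h(u_i).
Sum = 14.96875.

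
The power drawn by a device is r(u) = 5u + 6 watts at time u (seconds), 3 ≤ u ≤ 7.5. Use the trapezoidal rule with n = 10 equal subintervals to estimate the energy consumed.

Δu = (7.5 − 3)/10 = 0.45.
r(3) = 21, r(3.45) = 23.25, r(3.9) = 25.5, r(4.35) = 27.75, r(4.8) = 30, r(5.25) = 32.25, r(5.7) = 34.5, r(6.15) = 36.75, r(6.6) = 39, r(7.05) = 41.25, r(7.5) = 43.5.
T_10 = (Δu/2)·[r(u_0) + 2r(u_1) + ... + 2r(u_{9}) + r(u_10)].
Sum = 145.125.

145.125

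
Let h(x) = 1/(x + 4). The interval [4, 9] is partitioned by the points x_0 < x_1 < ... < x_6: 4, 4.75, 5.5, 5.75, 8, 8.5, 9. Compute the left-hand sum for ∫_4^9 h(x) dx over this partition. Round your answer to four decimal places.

Subinterval widths: 0.75, 0.75, 0.25, 2.25, 0.5, 0.5.
Left endpoints: 4, 4.75, 5.5, 5.75, 8, 8.5.
h(4) = 0.125, h(4.75) = 4/35, h(5.5) = 2/19, h(5.75) = 4/39, h(8) = 1/12, h(8.5) = 0.08.
Sum = Σ Δx_i · h(x_i).
Sum ≈ 0.5182.

0.5182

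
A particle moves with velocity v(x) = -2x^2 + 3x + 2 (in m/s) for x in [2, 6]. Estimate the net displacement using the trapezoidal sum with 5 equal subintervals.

-83.52

Δx = (6 − 2)/5 = 0.8.
v(2) = 0, v(2.8) = -5.28, v(3.6) = -13.12, v(4.4) = -23.52, v(5.2) = -36.48, v(6) = -52.
T_5 = (Δx/2)·[v(x_0) + 2v(x_1) + ... + 2v(x_{4}) + v(x_5)].
Sum = -83.52.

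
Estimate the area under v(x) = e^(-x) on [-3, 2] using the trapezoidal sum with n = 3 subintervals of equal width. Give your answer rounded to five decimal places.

Δx = (2 − (-3))/3 = 5/3.
v(-3) ≈ 20.08554, v(-4/3) ≈ 3.79367, v(1/3) ≈ 0.71653, v(2) ≈ 0.13534.
T_3 = (Δx/2)·[v(x_0) + 2v(x_1) + 2v(x_2) + v(x_3)].
Sum ≈ 24.36773.

24.36773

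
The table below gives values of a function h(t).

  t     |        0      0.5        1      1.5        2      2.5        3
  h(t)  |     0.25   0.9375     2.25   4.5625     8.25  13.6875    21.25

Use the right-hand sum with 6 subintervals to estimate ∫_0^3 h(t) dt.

25.46875

Δt = 0.5.
Sum = 0.5·[0.9375 + 2.25 + 4.5625 + 8.25 + 13.6875 + 21.25] = 25.46875.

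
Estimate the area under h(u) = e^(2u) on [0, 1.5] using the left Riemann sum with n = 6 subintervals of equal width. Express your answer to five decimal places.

Δu = (1.5 − 0)/6 = 0.25.
Left endpoints: 0, 0.25, 0.5, 0.75, 1, 1.25.
h(0) ≈ 1.00000, h(0.25) ≈ 1.64872, h(0.5) ≈ 2.71828, h(0.75) ≈ 4.48169, h(1) ≈ 7.38906, h(1.25) ≈ 12.18249.
Sum = Δu · [h(0) + h(0.25) + h(0.5) + ...].
Sum ≈ 7.35506.

7.35506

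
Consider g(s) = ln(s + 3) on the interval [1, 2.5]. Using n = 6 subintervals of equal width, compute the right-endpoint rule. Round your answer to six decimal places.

Δs = (2.5 − 1)/6 = 0.25.
Right endpoints: 1.25, 1.5, 1.75, 2, 2.25, 2.5.
g(1.25) ≈ 1.446919, g(1.5) ≈ 1.504077, g(1.75) ≈ 1.558145, g(2) ≈ 1.609438, g(2.25) ≈ 1.658228, g(2.5) ≈ 1.704748.
Sum = Δs · [g(1.25) + g(1.5) + g(1.75) + ...].
Sum ≈ 2.370389.

2.370389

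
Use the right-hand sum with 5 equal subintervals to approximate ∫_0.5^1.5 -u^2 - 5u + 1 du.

-5.79

Δu = (1.5 − 0.5)/5 = 0.2.
Right endpoints: 0.7, 0.9, 1.1, 1.3, 1.5.
f(0.7) = -2.99, f(0.9) = -4.31, f(1.1) = -5.71, f(1.3) = -7.19, f(1.5) = -8.75.
Sum = Δu · [f(0.7) + f(0.9) + f(1.1) + f(1.3) + f(1.5)].
Sum = -5.79.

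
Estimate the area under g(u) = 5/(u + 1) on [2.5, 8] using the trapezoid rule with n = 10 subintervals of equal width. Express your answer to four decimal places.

4.7310

Δu = (8 − 2.5)/10 = 0.55.
g(2.5) = 10/7, g(3.05) = 100/81, g(3.6) = 25/23, g(4.15) = 100/103, g(4.7) = 50/57, g(5.25) = 0.8, g(5.8) = 25/34, g(6.35) = 100/147, g(6.9) = 50/79, g(7.45) = 100/169, g(8) = 5/9.
T_10 = (Δu/2)·[g(u_0) + 2g(u_1) + ... + 2g(u_{9}) + g(u_10)].
Sum ≈ 4.7310.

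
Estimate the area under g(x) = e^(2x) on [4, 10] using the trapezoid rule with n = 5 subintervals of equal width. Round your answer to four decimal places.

Δx = (10 − 4)/5 = 1.2.
g(4) ≈ 2980.9580, g(5.2) ≈ 32859.6257, g(6.4) ≈ 362217.4496, g(7.6) ≈ 3992786.8352, g(8.8) ≈ 44013193.5348, g(10) ≈ 485165195.4098.
T_5 = (Δx/2)·[g(x_0) + 2g(x_1) + ... + 2g(x_{4}) + g(x_5)].
Sum ≈ 349182174.7551.

349182174.7551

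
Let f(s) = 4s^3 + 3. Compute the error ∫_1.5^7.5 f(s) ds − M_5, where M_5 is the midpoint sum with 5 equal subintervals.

Exact integral: ∫_1.5^7.5 f(s) ds = 3177.
M_5 = 3138.12.
Error = 3177 − 3138.12 = 38.88.

38.88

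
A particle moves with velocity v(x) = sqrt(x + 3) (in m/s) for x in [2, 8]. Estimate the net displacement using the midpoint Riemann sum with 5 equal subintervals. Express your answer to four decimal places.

16.8727

Δx = (8 − 2)/5 = 1.2.
Midpoints: 2.6, 3.8, 5, 6.2, 7.4.
v(2.6) ≈ 2.3664, v(3.8) ≈ 2.6077, v(5) ≈ 2.8284, v(6.2) ≈ 3.0332, v(7.4) ≈ 3.2249.
Sum = Δx · [v(2.6) + v(3.8) + v(5) + v(6.2) + v(7.4)].
Sum ≈ 16.8727.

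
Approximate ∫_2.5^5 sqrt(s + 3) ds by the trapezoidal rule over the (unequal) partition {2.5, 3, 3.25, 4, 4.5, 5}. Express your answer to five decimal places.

Subinterval widths: 0.5, 0.25, 0.75, 0.5, 0.5.
f(2.5) ≈ 2.34521, f(3) ≈ 2.44949, f(3.25) ≈ 2.50000, f(4) ≈ 2.64575, f(4.5) ≈ 2.73861, f(5) ≈ 2.82843.
On each subinterval the trapezoid contributes (Δs_i/2)·[f(s_{i-1}) + f(s_i)].
Sum ≈ 6.48487.

6.48487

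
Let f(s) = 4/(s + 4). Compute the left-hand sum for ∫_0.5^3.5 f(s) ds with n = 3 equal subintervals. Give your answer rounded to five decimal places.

2.23155

Δs = (3.5 − 0.5)/3 = 1.
Left endpoints: 0.5, 1.5, 2.5.
f(0.5) = 8/9, f(1.5) = 8/11, f(2.5) = 8/13.
Sum = Δs · [f(0.5) + f(1.5) + f(2.5)].
Sum ≈ 2.23155.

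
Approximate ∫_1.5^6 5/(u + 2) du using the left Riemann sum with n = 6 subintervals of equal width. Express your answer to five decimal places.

4.45012

Δu = (6 − 1.5)/6 = 0.75.
Left endpoints: 1.5, 2.25, 3, 3.75, 4.5, 5.25.
f(1.5) = 10/7, f(2.25) = 20/17, f(3) = 1, f(3.75) = 20/23, f(4.5) = 10/13, f(5.25) = 20/29.
Sum = Δu · [f(1.5) + f(2.25) + f(3) + ...].
Sum ≈ 4.45012.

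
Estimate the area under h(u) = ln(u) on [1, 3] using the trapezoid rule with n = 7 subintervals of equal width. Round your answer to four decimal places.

1.2913

Δu = (3 − 1)/7 = 2/7.
h(1) ≈ 0.0000, h(9/7) ≈ 0.2513, h(11/7) ≈ 0.4520, h(13/7) ≈ 0.6190, h(15/7) ≈ 0.7621, h(17/7) ≈ 0.8873, h(19/7) ≈ 0.9985, h(3) ≈ 1.0986.
T_7 = (Δu/2)·[h(u_0) + 2h(u_1) + ... + 2h(u_{6}) + h(u_7)].
Sum ≈ 1.2913.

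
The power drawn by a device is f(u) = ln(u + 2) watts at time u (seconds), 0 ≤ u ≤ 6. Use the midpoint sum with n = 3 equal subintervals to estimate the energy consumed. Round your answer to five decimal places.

Δu = (6 − 0)/3 = 2.
Midpoints: 1, 3, 5.
f(1) ≈ 1.09861, f(3) ≈ 1.60944, f(5) ≈ 1.94591.
Sum = Δu · [f(1) + f(3) + f(5)].
Sum ≈ 9.30792.

9.30792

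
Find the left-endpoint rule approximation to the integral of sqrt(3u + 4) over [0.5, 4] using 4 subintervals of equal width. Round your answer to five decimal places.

10.61511

Δu = (4 − 0.5)/4 = 0.875.
Left endpoints: 0.5, 1.375, 2.25, 3.125.
f(0.5) ≈ 2.34521, f(1.375) ≈ 2.85044, f(2.25) ≈ 3.27872, f(3.125) ≈ 3.65718.
Sum = Δu · [f(0.5) + f(1.375) + f(2.25) + f(3.125)].
Sum ≈ 10.61511.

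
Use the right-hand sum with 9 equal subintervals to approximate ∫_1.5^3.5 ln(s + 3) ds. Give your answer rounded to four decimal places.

Δs = (3.5 − 1.5)/9 = 2/9.
Right endpoints: 31/18, 35/18, 13/6, 43/18, 47/18, 17/6, 55/18, 59/18, 3.5.
f(31/18) ≈ 1.5523, f(35/18) ≈ 1.5983, f(13/6) ≈ 1.6422, f(43/18) ≈ 1.6843, f(47/18) ≈ 1.7247, f(17/6) ≈ 1.7636, f(55/18) ≈ 1.8010, f(59/18) ≈ 1.8370, f(3.5) ≈ 1.8718.
Sum = Δs · [f(31/18) + f(35/18) + f(13/6) + ...].
Sum ≈ 3.4389.

3.4389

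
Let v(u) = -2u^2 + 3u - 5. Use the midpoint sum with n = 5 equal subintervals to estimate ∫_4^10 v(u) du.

-526.56

Δu = (10 − 4)/5 = 1.2.
Midpoints: 4.6, 5.8, 7, 8.2, 9.4.
v(4.6) = -33.52, v(5.8) = -54.88, v(7) = -82, v(8.2) = -114.88, v(9.4) = -153.52.
Sum = Δu · [v(4.6) + v(5.8) + v(7) + v(8.2) + v(9.4)].
Sum = -526.56.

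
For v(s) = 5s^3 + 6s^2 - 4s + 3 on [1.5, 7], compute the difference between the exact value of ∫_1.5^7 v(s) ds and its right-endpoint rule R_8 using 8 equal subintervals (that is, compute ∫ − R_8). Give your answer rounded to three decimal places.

Exact integral: ∫_1.5^7 v(s) ds = 3597.171875.
R_8 ≈ 4299.98218.
Error ≈ 3597.171875 − 4299.98218 ≈ -702.810.

-702.810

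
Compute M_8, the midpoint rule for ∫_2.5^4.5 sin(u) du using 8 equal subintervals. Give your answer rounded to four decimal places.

Δu = (4.5 − 2.5)/8 = 0.25.
Midpoints: 2.625, 2.875, 3.125, 3.375, 3.625, 3.875, 4.125, 4.375.
f(2.625) ≈ 0.4939, f(2.875) ≈ 0.2634, f(3.125) ≈ 0.0166, f(3.375) ≈ -0.2313, f(3.625) ≈ -0.4648, f(3.875) ≈ -0.6694, f(4.125) ≈ -0.8324, f(4.375) ≈ -0.9436.
Sum = Δu · [f(2.625) + f(2.875) + f(3.125) + ...].
Sum ≈ -0.5919.

-0.5919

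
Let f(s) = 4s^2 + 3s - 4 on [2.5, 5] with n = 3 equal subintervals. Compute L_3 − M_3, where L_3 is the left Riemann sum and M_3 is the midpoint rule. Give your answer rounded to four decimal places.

-32.6389

L_3 ≈ 130.740741.
M_3 ≈ 163.379630.
L_3 − M_3 ≈ -32.6389.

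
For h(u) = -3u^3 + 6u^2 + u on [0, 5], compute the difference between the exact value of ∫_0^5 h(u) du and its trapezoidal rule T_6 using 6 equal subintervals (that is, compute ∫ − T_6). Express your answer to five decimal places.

9.54861

Exact integral: ∫_0^5 h(u) du = -206.25.
T_6 ≈ -215.7986111.
Error ≈ -206.25 − (-215.7986111) ≈ 9.54861.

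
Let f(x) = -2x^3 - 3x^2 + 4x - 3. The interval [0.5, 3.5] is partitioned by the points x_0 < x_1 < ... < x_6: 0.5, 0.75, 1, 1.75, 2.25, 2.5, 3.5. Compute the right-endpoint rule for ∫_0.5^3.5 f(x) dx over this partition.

Subinterval widths: 0.25, 0.25, 0.75, 0.5, 0.25, 1.
Right endpoints: 0.75, 1, 1.75, 2.25, 2.5, 3.5.
f(0.75) = -2.53125, f(1) = -4, f(1.75) = -15.90625, f(2.25) = -31.96875, f(2.5) = -43, f(3.5) = -111.5.
Sum = Σ Δx_i · f(x_i).
Sum = -151.796875.

-151.796875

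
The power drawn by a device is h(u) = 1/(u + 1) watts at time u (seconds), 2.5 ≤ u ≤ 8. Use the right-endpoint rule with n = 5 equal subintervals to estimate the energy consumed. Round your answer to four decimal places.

0.8553

Δu = (8 − 2.5)/5 = 1.1.
Right endpoints: 3.6, 4.7, 5.8, 6.9, 8.
h(3.6) = 5/23, h(4.7) = 10/57, h(5.8) = 5/34, h(6.9) = 10/79, h(8) = 1/9.
Sum = Δu · [h(3.6) + h(4.7) + h(5.8) + h(6.9) + h(8)].
Sum ≈ 0.8553.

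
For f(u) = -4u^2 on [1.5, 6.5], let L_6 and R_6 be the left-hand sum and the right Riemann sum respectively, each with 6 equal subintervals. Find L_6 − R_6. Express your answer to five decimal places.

133.33333

L_6 ≈ -297.3148148.
R_6 ≈ -430.6481481.
L_6 − R_6 ≈ 133.33333.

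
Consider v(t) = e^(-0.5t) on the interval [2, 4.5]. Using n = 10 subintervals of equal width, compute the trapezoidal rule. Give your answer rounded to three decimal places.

0.526

Δt = (4.5 − 2)/10 = 0.25.
v(2) ≈ 0.368, v(2.25) ≈ 0.325, v(2.5) ≈ 0.287, v(2.75) ≈ 0.253, v(3) ≈ 0.223, v(3.25) ≈ 0.197, v(3.5) ≈ 0.174, v(3.75) ≈ 0.153, v(4) ≈ 0.135, v(4.25) ≈ 0.119, v(4.5) ≈ 0.105.
T_10 = (Δt/2)·[v(t_0) + 2v(t_1) + ... + 2v(t_{9}) + v(t_10)].
Sum ≈ 0.526.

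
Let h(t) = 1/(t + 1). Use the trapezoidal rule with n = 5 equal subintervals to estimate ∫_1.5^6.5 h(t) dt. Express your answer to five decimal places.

Δt = (6.5 − 1.5)/5 = 1.
h(1.5) = 0.4, h(2.5) = 2/7, h(3.5) = 2/9, h(4.5) = 2/11, h(5.5) = 2/13, h(6.5) = 2/15.
T_5 = (Δt/2)·[h(t_0) + 2h(t_1) + ... + 2h(t_{4}) + h(t_5)].
Sum ≈ 1.11027.

1.11027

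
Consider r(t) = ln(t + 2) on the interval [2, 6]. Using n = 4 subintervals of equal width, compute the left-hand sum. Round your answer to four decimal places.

Δt = (6 − 2)/4 = 1.
Left endpoints: 2, 3, 4, 5.
r(2) ≈ 1.3863, r(3) ≈ 1.6094, r(4) ≈ 1.7918, r(5) ≈ 1.9459.
Sum = Δt · [r(2) + r(3) + r(4) + r(5)].
Sum ≈ 6.7334.

6.7334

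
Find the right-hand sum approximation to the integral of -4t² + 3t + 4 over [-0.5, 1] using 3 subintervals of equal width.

Δt = (1 − (-0.5))/3 = 0.5.
Right endpoints: 0, 0.5, 1.
f(0) = 4, f(0.5) = 4.5, f(1) = 3.
Sum = Δt · [f(0) + f(0.5) + f(1)].
Sum = 5.75.

5.75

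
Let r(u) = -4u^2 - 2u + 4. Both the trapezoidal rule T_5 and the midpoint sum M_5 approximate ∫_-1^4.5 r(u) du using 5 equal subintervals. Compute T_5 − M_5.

T_5 = -124.52.
M_5 = -117.865.
T_5 − M_5 = -6.655.

-6.655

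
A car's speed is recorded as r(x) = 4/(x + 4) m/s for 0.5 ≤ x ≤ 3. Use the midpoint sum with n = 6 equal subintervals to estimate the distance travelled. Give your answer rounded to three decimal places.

Δx = (3 − 0.5)/6 = 5/12.
Midpoints: 17/24, 1.125, 37/24, 47/24, 2.375, 67/24.
r(17/24) = 96/113, r(1.125) = 32/41, r(37/24) = 96/133, r(47/24) = 96/143, r(2.375) = 32/51, r(67/24) = 96/163.
Sum = Δx · [r(17/24) + r(1.125) + r(37/24) + ...].
Sum ≈ 1.766.

1.766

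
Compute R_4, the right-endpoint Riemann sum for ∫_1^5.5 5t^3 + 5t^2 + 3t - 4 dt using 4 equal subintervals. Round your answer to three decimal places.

Δt = (5.5 − 1)/4 = 1.125.
Right endpoints: 2.125, 3.25, 4.375, 5.5.
f(2.125) = 37341/512, f(3.25) = 230.203125, f(4.375) = 268047/512, f(5.5) = 995.625.
Sum = Δt · [f(2.125) + f(3.25) + f(4.375) + f(5.5)].
Sum ≈ 2050.075.

2050.075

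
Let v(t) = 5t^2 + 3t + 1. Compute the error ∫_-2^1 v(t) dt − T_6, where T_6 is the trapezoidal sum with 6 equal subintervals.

Exact integral: ∫_-2^1 v(t) dt = 13.5.
T_6 = 14.125.
Error = 13.5 − 14.125 = -0.625.

-0.625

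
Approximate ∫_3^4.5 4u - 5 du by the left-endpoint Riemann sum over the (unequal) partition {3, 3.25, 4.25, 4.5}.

Subinterval widths: 0.25, 1, 0.25.
Left endpoints: 3, 3.25, 4.25.
f(3) = 7, f(3.25) = 8, f(4.25) = 12.
Sum = Σ Δu_i · f(u_i).
Sum = 12.75.

12.75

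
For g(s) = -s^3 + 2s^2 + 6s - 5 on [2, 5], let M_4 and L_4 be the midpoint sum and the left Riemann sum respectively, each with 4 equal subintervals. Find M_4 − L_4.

-17.7890625

M_4 = -25.0546875.
L_4 = -7.265625.
M_4 − L_4 = -17.7890625.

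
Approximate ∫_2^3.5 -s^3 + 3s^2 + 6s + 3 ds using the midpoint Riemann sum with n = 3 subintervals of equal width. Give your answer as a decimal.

Δs = (3.5 − 2)/3 = 0.5.
Midpoints: 2.25, 2.75, 3.25.
f(2.25) = 20.296875, f(2.75) = 21.390625, f(3.25) = 19.859375.
Sum = Δs · [f(2.25) + f(2.75) + f(3.25)].
Sum = 30.7734375.

30.7734375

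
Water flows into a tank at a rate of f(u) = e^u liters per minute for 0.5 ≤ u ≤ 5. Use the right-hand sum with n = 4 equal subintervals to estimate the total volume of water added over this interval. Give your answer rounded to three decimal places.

244.482

Δu = (5 − 0.5)/4 = 1.125.
Right endpoints: 1.625, 2.75, 3.875, 5.
f(1.625) ≈ 5.078, f(2.75) ≈ 15.643, f(3.875) ≈ 48.183, f(5) ≈ 148.413.
Sum = Δu · [f(1.625) + f(2.75) + f(3.875) + f(5)].
Sum ≈ 244.482.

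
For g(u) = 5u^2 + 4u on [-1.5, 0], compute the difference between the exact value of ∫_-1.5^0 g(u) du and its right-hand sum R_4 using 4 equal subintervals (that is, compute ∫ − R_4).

Exact integral: ∫_-1.5^0 g(u) du = 1.125.
R_4 = 0.31640625.
Error = 1.125 − 0.31640625 = 0.80859375.

0.80859375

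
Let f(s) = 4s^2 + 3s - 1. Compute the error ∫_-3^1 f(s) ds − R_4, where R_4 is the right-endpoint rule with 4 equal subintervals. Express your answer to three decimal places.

Exact integral: ∫_-3^1 f(s) ds ≈ 21.33333.
R_4 = 14.
Error ≈ 21.33333 − 14 ≈ 7.333.

7.333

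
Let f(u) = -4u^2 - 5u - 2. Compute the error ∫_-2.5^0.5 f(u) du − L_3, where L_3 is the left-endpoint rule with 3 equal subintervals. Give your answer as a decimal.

Exact integral: ∫_-2.5^0.5 f(u) du = -12.
L_3 = -18.5.
Error = -12 − (-18.5) = 6.5.

6.5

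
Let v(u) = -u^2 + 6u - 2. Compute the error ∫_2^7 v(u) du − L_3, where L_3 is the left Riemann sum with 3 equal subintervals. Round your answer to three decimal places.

Exact integral: ∫_2^7 v(u) du ≈ 13.33333.
L_3 ≈ 23.51852.
Error ≈ 13.33333 − 23.51852 ≈ -10.185.

-10.185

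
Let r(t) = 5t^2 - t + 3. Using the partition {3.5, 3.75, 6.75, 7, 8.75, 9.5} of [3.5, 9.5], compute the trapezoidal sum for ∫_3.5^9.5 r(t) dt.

1363.84375

Subinterval widths: 0.25, 3, 0.25, 1.75, 0.75.
r(3.5) = 60.75, r(3.75) = 69.5625, r(6.75) = 224.0625, r(7) = 241, r(8.75) = 377.0625, r(9.5) = 444.75.
On each subinterval the trapezoid contributes (Δt_i/2)·[r(t_{i-1}) + r(t_i)].
Sum = 1363.84375.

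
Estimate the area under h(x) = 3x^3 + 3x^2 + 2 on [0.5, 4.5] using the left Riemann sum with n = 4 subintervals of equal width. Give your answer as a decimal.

257

Δx = (4.5 − 0.5)/4 = 1.
Left endpoints: 0.5, 1.5, 2.5, 3.5.
h(0.5) = 3.125, h(1.5) = 18.875, h(2.5) = 67.625, h(3.5) = 167.375.
Sum = Δx · [h(0.5) + h(1.5) + h(2.5) + h(3.5)].
Sum = 257.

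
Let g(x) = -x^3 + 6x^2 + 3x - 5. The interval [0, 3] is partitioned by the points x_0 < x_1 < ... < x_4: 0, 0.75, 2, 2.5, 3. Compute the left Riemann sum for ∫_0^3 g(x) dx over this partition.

Subinterval widths: 0.75, 1.25, 0.5, 0.5.
Left endpoints: 0, 0.75, 2, 2.5.
g(0) = -5, g(0.75) = 0.203125, g(2) = 17, g(2.5) = 24.375.
Sum = Σ Δx_i · g(x_i).
Sum = 17.19140625.

17.19140625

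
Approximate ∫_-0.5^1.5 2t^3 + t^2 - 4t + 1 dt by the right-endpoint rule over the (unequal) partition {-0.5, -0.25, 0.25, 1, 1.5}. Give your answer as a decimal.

2.5546875

Subinterval widths: 0.25, 0.5, 0.75, 0.5.
Right endpoints: -0.25, 0.25, 1, 1.5.
f(-0.25) = 2.03125, f(0.25) = 0.09375, f(1) = 0, f(1.5) = 4.
Sum = Σ Δt_i · f(t_i).
Sum = 2.5546875.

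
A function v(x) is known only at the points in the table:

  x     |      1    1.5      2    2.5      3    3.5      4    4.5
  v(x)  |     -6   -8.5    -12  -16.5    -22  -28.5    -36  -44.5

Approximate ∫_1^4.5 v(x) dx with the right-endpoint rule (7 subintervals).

Δx = 0.5.
Sum = 0.5·[(-8.5) + (-12) + (-16.5) + (-22) + (-28.5) + (-36) + (-44.5)] = -84.

-84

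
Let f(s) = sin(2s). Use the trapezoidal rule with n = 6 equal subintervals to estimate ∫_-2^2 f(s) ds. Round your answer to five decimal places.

Δs = (2 − (-2))/6 = 2/3.
f(-2) ≈ 0.75680, f(-4/3) ≈ -0.45727, f(-2/3) ≈ -0.97194, f(0) ≈ 0.00000, f(2/3) ≈ 0.97194, f(4/3) ≈ 0.45727, f(2) ≈ -0.75680.
T_6 = (Δs/2)·[f(s_0) + 2f(s_1) + ... + 2f(s_{5}) + f(s_6)].
Sum ≈ 0.00000.

0.00000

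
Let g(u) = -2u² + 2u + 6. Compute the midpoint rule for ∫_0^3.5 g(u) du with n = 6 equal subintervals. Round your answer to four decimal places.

Δu = (3.5 − 0)/6 = 7/12.
Midpoints: 7/24, 0.875, 35/24, 49/24, 2.625, 77/24.
g(7/24) = 1847/288, g(0.875) = 6.21875, g(35/24) = 1343/288, g(49/24) = 503/288, g(2.625) = -2.53125, g(77/24) = -2353/288.
Sum = Δu · [g(7/24) + g(0.875) + g(35/24) + ...].
Sum ≈ 4.8652.

4.8652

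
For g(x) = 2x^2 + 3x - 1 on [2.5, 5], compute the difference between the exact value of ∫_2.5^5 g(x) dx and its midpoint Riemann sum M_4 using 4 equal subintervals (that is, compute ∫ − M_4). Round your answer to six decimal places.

Exact integral: ∫_2.5^5 g(x) dx ≈ 98.54166667.
M_4 = 98.37890625.
Error ≈ 98.54166667 − 98.37890625 ≈ 0.162760.

0.162760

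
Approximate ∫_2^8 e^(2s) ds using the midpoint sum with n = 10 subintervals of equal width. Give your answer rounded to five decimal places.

Δs = (8 − 2)/10 = 0.6.
Midpoints: 2.3, 2.9, 3.5, 4.1, 4.7, 5.3, 5.9, 6.5, 7.1, 7.7.
f(2.3) ≈ 99.48432, f(2.9) ≈ 330.29956, f(3.5) ≈ 1096.63316, f(4.1) ≈ 3640.95031, f(4.7) ≈ 12088.38073, f(5.3) ≈ 40134.83743, f(5.9) ≈ 133252.35295, f(6.5) ≈ 442413.39201, f(7.1) ≈ 1468864.18965, f(7.7) ≈ 4876800.85327.
Sum = Δs · [f(2.3) + f(2.9) + f(3.5) + ...].
Sum ≈ 4187232.82403.

4187232.82403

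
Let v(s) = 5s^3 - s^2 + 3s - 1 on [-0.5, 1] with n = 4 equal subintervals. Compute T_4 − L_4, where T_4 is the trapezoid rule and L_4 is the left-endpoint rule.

1.7578125

T_4 ≈ 0.51855.
L_4 ≈ -1.23926.
T_4 − L_4 = 1.7578125.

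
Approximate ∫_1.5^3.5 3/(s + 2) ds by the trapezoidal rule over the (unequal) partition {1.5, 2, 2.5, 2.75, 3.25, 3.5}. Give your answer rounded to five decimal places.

Subinterval widths: 0.5, 0.5, 0.25, 0.5, 0.25.
f(1.5) = 6/7, f(2) = 0.75, f(2.5) = 2/3, f(2.75) = 12/19, f(3.25) = 4/7, f(3.5) = 6/11.
On each subinterval the trapezoid contributes (Δs_i/2)·[f(s_{i-1}) + f(s_i)].
Sum ≈ 1.35860.

1.35860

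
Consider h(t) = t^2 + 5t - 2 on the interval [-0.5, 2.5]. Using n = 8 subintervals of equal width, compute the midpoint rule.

14.21484375

Δt = (2.5 − (-0.5))/8 = 0.375.
Midpoints: -0.3125, 0.0625, 0.4375, 0.8125, 1.1875, 1.5625, 1.9375, 2.3125.
h(-0.3125) = -3.46484375, h(0.0625) = -1.68359375, h(0.4375) = 0.37890625, h(0.8125) = 2.72265625, h(1.1875) = 5.34765625, h(1.5625) = 8.25390625, h(1.9375) = 11.44140625, h(2.3125) = 14.91015625.
Sum = Δt · [h(-0.3125) + h(0.0625) + h(0.4375) + ...].
Sum = 14.21484375.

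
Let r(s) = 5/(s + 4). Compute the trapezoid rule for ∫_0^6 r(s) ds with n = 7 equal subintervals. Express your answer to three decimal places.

Δs = (6 − 0)/7 = 6/7.
r(0) = 1.25, r(6/7) = 35/34, r(12/7) = 0.875, r(18/7) = 35/46, r(24/7) = 35/52, r(30/7) = 35/58, r(36/7) = 0.546875, r(6) = 0.5.
T_7 = (Δs/2)·[r(s_0) + 2r(s_1) + ... + 2r(s_{6}) + r(s_7)].
Sum ≈ 4.597.

4.597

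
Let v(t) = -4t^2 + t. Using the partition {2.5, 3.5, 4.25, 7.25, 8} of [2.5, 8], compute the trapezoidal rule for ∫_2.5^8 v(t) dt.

-652.1875

Subinterval widths: 1, 0.75, 3, 0.75.
v(2.5) = -22.5, v(3.5) = -45.5, v(4.25) = -68, v(7.25) = -203, v(8) = -248.
On each subinterval the trapezoid contributes (Δt_i/2)·[v(t_{i-1}) + v(t_i)].
Sum = -652.1875.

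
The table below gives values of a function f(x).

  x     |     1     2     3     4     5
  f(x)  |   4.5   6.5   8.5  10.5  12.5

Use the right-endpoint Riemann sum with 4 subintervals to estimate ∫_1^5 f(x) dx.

38

Δx = 1.
Sum = 1·[6.5 + 8.5 + 10.5 + 12.5] = 38.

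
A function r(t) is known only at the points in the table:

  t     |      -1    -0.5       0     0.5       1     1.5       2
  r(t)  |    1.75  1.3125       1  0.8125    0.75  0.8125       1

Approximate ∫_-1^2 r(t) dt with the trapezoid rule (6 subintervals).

3.03125

Δt = 0.5.
T_6 = (0.5/2)·[1.75 + 2·1.3125 + 2·1 + 2·0.8125 + 2·0.75 + 2·0.8125 + 1] = 3.03125.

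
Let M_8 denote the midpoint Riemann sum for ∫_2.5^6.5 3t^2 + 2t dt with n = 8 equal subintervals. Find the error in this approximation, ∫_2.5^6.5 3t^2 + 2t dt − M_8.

Exact integral: ∫_2.5^6.5 f(t) dt = 295.
M_8 = 294.75.
Error = 295 − 294.75 = 0.25.

0.25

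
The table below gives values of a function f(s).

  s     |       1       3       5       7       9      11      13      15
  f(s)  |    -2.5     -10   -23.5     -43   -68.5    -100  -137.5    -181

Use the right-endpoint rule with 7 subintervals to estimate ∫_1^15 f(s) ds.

Δs = 2.
Sum = 2·[(-10) + (-23.5) + (-43) + (-68.5) + (-100) + (-137.5) + (-181)] = -1127.

-1127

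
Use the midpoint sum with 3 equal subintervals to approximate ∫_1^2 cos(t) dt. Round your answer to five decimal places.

0.06814

Δt = (2 − 1)/3 = 1/3.
Midpoints: 7/6, 1.5, 11/6.
f(7/6) ≈ 0.39322, f(1.5) ≈ 0.07074, f(11/6) ≈ -0.25953.
Sum = Δt · [f(7/6) + f(1.5) + f(11/6)].
Sum ≈ 0.06814.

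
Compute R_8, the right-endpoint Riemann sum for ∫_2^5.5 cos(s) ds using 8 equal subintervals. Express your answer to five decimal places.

Δs = (5.5 − 2)/8 = 0.4375.
Right endpoints: 2.4375, 2.875, 3.3125, 3.75, 4.1875, 4.625, 5.0625, 5.5.
f(2.4375) ≈ -0.76220, f(2.875) ≈ -0.96467, f(3.3125) ≈ -0.98543, f(3.75) ≈ -0.82056, f(4.1875) ≈ -0.50112, f(4.625) ≈ -0.08728, f(5.0625) ≈ 0.34300, f(5.5) ≈ 0.70867.
Sum = Δs · [f(2.4375) + f(2.875) + f(3.3125) + ...].
Sum ≈ -1.34294.

-1.34294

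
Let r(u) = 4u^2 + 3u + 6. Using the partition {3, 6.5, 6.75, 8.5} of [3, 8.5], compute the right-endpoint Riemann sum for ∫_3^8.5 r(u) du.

Subinterval widths: 3.5, 0.25, 1.75.
Right endpoints: 6.5, 6.75, 8.5.
r(6.5) = 194.5, r(6.75) = 208.5, r(8.5) = 320.5.
Sum = Σ Δu_i · r(u_i).
Sum = 1293.75.

1293.75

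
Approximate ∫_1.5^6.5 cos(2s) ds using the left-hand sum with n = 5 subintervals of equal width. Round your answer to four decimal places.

-0.8591

Δs = (6.5 − 1.5)/5 = 1.
Left endpoints: 1.5, 2.5, 3.5, 4.5, 5.5.
f(1.5) ≈ -0.9900, f(2.5) ≈ 0.2837, f(3.5) ≈ 0.7539, f(4.5) ≈ -0.9111, f(5.5) ≈ 0.0044.
Sum = Δs · [f(1.5) + f(2.5) + f(3.5) + f(4.5) + f(5.5)].
Sum ≈ -0.8591.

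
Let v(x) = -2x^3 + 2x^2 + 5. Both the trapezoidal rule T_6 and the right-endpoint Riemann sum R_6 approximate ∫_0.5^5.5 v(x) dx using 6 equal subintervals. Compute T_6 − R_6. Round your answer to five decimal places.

113.54167

T_6 ≈ -330.9259259.
R_6 ≈ -444.4675926.
T_6 − R_6 ≈ 113.54167.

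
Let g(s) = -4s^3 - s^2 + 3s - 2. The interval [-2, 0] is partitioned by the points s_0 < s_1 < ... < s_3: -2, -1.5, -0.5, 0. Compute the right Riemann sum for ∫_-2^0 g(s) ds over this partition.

Subinterval widths: 0.5, 1, 0.5.
Right endpoints: -1.5, -0.5, 0.
g(-1.5) = 4.75, g(-0.5) = -3.25, g(0) = -2.
Sum = Σ Δs_i · g(s_i).
Sum = -1.875.

-1.875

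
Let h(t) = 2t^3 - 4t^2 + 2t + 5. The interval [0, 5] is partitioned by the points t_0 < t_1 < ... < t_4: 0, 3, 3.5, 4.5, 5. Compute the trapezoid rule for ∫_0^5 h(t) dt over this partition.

Subinterval widths: 3, 0.5, 1, 0.5.
h(0) = 5, h(3) = 29, h(3.5) = 48.75, h(4.5) = 115.25, h(5) = 165.
On each subinterval the trapezoid contributes (Δt_i/2)·[h(t_{i-1}) + h(t_i)].
Sum = 222.5.

222.5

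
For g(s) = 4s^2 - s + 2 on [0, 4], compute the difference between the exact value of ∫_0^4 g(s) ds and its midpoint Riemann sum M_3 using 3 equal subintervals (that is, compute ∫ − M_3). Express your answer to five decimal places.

Exact integral: ∫_0^4 g(s) ds ≈ 85.3333333.
M_3 ≈ 82.9629630.
Error ≈ 85.3333333 − 82.9629630 ≈ 2.37037.

2.37037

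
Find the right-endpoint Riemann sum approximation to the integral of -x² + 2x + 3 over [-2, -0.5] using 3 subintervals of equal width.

Δx = (-0.5 − (-2))/3 = 0.5.
Right endpoints: -1.5, -1, -0.5.
f(-1.5) = -2.25, f(-1) = 0, f(-0.5) = 1.75.
Sum = Δx · [f(-1.5) + f(-1) + f(-0.5)].
Sum = -0.25.

-0.25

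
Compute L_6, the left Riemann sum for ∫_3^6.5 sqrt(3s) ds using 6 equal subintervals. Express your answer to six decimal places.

Δs = (6.5 − 3)/6 = 7/12.
Left endpoints: 3, 43/12, 25/6, 4.75, 16/3, 71/12.
f(3) ≈ 3.000000, f(43/12) ≈ 3.278719, f(25/6) ≈ 3.535534, f(4.75) ≈ 3.774917, f(16/3) ≈ 4.000000, f(71/12) ≈ 4.213075.
Sum = Δs · [f(3) + f(43/12) + f(25/6) + ...].
Sum ≈ 12.717976.

12.717976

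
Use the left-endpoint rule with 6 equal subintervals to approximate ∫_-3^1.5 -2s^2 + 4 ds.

Δs = (1.5 − (-3))/6 = 0.75.
Left endpoints: -3, -2.25, -1.5, -0.75, 0, 0.75.
f(-3) = -14, f(-2.25) = -6.125, f(-1.5) = -0.5, f(-0.75) = 2.875, f(0) = 4, f(0.75) = 2.875.
Sum = Δs · [f(-3) + f(-2.25) + f(-1.5) + ...].
Sum = -8.15625.

-8.15625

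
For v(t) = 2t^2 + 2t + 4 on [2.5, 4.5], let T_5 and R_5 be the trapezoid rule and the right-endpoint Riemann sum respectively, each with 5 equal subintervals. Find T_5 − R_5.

-6.4

T_5 = 72.44.
R_5 = 78.84.
T_5 − R_5 = -6.4.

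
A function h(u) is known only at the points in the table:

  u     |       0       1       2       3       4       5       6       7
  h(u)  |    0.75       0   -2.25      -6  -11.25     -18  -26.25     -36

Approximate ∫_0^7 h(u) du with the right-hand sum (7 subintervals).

-99.75

Δu = 1.
Sum = 1·[0 + (-2.25) + (-6) + (-11.25) + (-18) + (-26.25) + (-36)] = -99.75.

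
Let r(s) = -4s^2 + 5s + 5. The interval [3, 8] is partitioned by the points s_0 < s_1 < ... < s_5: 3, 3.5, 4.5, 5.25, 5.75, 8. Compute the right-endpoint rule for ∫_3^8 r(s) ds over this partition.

-650

Subinterval widths: 0.5, 1, 0.75, 0.5, 2.25.
Right endpoints: 3.5, 4.5, 5.25, 5.75, 8.
r(3.5) = -26.5, r(4.5) = -53.5, r(5.25) = -79, r(5.75) = -98.5, r(8) = -211.
Sum = Σ Δs_i · r(s_i).
Sum = -650.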